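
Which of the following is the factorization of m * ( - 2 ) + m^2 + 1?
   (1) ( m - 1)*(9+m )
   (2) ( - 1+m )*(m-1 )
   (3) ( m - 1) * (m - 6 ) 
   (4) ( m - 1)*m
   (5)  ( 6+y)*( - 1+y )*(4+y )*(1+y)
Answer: 2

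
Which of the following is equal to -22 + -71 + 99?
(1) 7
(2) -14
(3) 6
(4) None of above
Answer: 3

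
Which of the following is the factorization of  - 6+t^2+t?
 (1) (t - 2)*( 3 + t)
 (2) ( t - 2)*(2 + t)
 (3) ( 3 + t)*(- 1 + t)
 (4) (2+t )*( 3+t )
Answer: 1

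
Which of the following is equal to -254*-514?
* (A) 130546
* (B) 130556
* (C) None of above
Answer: B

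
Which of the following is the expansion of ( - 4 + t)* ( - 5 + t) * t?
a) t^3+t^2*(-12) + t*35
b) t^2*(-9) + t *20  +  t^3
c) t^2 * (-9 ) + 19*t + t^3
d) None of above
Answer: b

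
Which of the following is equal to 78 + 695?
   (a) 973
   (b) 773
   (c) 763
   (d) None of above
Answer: b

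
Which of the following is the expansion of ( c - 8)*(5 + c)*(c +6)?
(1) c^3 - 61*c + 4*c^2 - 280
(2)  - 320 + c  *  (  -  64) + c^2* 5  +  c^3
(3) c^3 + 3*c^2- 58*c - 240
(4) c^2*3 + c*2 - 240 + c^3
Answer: 3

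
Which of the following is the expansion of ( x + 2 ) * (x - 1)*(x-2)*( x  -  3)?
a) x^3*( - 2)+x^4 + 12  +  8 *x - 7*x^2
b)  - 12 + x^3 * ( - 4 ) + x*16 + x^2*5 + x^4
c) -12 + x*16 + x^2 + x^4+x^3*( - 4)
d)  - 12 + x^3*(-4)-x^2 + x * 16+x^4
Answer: d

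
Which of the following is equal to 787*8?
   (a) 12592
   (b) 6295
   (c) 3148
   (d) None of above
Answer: d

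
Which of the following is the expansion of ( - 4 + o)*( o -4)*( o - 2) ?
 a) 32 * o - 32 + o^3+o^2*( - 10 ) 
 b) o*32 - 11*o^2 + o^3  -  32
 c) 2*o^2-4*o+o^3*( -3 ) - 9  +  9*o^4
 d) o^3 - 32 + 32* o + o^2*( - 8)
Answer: a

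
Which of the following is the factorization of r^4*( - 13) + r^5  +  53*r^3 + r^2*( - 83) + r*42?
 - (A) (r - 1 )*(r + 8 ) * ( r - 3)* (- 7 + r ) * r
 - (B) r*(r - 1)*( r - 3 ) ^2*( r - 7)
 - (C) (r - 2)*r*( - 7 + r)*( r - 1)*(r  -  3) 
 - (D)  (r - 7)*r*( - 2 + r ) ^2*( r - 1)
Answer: C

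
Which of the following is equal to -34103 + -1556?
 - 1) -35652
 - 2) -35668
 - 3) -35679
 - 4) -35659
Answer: 4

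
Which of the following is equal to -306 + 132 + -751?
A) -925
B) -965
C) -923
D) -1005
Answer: A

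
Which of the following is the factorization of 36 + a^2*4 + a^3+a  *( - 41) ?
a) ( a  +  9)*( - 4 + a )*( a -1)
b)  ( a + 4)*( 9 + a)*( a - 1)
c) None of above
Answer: a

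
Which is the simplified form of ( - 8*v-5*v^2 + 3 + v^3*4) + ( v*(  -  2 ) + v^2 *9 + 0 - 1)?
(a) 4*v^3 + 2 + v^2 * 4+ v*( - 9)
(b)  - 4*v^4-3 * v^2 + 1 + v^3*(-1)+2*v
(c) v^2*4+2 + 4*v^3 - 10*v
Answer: c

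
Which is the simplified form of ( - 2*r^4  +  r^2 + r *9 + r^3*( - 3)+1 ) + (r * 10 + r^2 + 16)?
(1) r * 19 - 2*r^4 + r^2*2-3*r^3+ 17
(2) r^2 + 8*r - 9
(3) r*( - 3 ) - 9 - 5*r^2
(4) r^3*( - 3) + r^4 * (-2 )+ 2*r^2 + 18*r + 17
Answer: 1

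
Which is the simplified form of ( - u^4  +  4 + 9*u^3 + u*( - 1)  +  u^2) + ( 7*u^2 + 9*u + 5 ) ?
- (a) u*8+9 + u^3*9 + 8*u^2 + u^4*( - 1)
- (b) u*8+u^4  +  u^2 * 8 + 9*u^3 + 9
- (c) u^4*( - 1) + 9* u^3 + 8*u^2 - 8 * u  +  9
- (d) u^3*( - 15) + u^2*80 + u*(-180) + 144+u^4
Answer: a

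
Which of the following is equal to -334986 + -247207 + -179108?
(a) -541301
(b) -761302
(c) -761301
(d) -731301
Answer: c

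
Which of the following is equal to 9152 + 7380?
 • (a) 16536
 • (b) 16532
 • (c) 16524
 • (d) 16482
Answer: b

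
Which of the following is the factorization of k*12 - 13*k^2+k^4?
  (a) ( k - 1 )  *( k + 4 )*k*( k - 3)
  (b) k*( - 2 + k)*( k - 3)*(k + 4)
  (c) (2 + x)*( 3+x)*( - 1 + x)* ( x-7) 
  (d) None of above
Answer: a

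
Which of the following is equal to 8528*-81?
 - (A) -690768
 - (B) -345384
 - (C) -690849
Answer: A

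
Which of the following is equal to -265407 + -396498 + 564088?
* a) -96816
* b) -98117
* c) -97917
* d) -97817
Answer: d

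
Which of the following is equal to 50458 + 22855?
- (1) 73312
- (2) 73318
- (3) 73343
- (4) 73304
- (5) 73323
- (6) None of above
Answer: 6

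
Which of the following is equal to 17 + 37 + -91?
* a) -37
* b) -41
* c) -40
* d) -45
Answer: a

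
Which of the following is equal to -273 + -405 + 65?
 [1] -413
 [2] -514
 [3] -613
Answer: 3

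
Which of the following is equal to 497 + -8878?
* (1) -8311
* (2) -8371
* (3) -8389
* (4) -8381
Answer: 4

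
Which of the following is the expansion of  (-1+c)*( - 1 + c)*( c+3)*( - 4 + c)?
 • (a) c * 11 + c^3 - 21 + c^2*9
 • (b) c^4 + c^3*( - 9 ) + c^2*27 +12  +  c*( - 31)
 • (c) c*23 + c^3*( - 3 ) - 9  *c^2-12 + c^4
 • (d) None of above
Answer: c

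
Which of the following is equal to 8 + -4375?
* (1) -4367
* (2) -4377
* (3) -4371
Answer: 1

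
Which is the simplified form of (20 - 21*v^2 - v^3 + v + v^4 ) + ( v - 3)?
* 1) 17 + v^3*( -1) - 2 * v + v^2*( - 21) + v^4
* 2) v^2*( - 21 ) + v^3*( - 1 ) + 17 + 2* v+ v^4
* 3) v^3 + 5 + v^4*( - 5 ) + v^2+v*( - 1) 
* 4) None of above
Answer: 2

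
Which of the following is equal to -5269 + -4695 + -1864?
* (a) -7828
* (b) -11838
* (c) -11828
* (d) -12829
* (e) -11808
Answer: c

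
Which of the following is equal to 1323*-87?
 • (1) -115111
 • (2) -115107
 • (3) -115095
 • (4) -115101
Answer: 4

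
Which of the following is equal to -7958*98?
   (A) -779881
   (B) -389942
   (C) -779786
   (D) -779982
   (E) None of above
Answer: E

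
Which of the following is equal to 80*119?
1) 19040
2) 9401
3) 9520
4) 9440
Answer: 3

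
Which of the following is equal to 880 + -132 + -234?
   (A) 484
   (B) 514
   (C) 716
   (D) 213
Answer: B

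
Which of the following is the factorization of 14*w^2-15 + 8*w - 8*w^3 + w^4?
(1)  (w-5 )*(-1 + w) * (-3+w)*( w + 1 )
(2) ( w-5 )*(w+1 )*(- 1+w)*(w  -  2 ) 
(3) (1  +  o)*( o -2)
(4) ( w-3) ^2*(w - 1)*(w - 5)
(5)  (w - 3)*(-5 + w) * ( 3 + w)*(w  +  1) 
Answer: 1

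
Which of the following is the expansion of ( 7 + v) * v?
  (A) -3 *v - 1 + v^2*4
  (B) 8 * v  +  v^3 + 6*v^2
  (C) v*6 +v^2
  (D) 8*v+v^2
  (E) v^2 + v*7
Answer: E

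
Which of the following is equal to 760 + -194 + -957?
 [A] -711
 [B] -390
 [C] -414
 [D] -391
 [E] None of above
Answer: D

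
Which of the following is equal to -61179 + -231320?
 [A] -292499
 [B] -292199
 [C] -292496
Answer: A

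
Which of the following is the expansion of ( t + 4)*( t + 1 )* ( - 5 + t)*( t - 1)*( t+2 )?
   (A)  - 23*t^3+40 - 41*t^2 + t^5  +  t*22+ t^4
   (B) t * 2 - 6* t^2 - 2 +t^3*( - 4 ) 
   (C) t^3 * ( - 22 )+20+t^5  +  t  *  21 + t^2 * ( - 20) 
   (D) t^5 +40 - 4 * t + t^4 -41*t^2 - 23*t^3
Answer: A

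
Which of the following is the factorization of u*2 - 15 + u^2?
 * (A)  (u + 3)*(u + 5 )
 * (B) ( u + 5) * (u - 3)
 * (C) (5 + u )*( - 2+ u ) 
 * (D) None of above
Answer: B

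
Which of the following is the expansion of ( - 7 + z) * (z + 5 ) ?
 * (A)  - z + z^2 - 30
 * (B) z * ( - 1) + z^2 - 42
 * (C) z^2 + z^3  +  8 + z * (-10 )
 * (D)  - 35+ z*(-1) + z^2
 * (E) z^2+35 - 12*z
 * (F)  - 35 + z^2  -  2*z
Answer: F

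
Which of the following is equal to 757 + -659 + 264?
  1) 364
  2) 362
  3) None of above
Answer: 2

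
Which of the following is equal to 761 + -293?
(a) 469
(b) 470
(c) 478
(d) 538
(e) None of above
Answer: e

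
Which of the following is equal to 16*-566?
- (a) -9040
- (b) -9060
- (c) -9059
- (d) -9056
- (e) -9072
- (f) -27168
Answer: d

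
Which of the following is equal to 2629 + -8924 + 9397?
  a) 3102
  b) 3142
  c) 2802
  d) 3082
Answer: a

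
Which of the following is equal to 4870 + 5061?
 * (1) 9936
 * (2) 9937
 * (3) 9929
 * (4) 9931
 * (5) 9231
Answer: 4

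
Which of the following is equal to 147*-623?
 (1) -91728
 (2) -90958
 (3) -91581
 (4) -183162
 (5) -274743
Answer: 3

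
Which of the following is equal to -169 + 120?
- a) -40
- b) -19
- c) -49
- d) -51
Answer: c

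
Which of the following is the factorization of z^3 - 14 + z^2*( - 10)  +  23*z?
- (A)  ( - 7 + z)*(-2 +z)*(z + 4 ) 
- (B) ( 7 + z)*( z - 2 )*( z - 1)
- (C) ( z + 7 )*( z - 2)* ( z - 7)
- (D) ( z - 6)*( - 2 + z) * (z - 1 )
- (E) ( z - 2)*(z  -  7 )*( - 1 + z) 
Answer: E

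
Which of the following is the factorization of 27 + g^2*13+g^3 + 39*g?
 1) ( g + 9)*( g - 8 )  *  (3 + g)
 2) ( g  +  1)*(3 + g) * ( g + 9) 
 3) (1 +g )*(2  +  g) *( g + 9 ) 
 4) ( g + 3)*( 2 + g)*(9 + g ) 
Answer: 2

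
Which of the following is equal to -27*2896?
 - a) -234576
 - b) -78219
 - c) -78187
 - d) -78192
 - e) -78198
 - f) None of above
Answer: d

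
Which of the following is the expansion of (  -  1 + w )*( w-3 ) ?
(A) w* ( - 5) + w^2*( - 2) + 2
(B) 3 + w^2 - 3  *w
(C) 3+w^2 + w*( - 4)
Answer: C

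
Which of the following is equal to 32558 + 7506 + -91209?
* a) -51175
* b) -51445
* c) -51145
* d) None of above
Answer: c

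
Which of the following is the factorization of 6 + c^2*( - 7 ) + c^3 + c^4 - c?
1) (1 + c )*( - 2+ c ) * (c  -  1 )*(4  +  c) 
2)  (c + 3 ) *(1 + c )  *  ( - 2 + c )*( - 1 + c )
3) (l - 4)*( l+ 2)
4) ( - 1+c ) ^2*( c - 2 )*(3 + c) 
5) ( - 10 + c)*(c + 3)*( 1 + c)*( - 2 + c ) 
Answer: 2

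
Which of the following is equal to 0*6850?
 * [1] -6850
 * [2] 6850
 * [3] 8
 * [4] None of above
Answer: 4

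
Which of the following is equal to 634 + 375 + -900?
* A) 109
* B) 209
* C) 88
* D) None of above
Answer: A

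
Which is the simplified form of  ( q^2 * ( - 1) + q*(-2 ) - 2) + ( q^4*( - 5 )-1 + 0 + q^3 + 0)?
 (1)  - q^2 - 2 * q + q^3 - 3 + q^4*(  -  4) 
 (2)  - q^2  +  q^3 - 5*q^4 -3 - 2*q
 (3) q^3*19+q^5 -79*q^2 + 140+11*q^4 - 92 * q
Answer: 2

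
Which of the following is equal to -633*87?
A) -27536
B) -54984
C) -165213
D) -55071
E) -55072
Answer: D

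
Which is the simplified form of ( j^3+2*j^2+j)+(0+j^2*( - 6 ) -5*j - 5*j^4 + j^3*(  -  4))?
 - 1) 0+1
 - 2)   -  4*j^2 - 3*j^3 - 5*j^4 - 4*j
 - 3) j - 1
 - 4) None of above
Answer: 2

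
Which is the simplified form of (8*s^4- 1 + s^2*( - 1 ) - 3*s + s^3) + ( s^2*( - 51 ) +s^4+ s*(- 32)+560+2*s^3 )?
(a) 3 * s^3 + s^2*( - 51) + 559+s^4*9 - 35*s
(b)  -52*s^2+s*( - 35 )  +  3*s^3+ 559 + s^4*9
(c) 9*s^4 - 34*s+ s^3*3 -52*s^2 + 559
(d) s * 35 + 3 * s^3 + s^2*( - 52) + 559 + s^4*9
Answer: b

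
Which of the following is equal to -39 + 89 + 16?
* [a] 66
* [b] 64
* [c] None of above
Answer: a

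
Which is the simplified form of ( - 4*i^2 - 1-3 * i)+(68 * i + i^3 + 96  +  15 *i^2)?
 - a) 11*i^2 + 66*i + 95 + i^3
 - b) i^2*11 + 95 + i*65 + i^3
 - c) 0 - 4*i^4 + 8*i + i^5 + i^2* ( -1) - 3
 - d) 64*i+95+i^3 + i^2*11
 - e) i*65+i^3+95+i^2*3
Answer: b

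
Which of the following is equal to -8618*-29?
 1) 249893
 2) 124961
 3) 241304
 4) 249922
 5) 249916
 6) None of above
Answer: 4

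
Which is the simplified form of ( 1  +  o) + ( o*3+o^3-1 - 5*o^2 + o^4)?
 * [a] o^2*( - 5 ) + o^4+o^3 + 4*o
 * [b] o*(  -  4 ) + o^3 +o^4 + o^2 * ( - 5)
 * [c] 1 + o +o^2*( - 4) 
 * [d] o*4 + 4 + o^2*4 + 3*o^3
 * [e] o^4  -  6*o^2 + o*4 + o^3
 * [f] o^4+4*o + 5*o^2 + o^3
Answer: a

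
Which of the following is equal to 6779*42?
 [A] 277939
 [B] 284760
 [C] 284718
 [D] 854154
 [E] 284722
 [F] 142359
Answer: C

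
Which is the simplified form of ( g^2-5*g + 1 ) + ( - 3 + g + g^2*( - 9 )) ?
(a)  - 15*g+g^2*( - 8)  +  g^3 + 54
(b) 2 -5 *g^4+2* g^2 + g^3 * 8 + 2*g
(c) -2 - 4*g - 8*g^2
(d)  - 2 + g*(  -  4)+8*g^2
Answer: c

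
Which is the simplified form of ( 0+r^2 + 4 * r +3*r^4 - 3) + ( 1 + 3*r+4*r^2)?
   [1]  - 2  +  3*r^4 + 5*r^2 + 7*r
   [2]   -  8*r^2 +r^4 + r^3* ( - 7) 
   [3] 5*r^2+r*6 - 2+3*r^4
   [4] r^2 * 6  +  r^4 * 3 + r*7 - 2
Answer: 1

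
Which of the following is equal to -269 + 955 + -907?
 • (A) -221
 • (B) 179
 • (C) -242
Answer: A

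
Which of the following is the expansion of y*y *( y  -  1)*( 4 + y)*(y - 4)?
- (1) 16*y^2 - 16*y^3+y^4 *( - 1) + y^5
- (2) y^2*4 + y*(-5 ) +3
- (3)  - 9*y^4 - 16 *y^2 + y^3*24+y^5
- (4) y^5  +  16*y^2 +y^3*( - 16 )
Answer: 1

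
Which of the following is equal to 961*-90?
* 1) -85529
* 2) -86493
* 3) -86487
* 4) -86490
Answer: 4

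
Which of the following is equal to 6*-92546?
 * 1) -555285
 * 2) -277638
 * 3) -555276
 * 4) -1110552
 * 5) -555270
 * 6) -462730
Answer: 3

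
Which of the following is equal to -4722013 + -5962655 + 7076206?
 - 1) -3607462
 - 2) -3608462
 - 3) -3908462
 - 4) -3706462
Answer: 2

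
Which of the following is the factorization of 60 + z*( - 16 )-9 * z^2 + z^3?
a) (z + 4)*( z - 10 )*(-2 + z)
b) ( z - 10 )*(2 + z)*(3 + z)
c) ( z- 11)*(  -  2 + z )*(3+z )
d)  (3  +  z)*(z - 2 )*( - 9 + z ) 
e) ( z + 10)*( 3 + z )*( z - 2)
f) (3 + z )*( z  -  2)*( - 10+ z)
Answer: f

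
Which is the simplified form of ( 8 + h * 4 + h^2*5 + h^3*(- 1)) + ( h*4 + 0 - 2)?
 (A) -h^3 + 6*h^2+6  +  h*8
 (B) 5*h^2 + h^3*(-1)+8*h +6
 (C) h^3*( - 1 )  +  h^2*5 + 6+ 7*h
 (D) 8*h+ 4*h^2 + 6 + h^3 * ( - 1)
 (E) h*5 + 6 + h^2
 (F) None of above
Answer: B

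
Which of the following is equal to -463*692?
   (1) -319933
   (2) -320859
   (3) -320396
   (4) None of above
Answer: 3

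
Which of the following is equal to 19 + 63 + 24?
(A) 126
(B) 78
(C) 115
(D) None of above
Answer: D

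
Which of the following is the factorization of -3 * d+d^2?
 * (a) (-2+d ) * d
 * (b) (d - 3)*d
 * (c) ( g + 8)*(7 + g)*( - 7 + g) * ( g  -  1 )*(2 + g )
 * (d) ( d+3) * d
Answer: b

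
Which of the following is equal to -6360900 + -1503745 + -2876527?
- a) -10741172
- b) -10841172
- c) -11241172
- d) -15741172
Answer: a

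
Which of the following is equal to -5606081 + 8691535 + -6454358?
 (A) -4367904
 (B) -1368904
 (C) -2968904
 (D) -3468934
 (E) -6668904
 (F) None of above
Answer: F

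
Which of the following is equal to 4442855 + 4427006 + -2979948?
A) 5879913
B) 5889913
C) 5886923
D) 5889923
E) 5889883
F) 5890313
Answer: B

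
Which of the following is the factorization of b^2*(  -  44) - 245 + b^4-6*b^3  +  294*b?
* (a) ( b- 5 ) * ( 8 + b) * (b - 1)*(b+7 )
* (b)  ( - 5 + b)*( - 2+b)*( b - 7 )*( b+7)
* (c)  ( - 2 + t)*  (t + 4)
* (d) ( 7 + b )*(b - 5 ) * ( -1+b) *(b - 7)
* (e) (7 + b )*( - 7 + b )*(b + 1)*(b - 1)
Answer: d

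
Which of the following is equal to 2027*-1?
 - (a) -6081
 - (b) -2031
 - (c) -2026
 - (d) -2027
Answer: d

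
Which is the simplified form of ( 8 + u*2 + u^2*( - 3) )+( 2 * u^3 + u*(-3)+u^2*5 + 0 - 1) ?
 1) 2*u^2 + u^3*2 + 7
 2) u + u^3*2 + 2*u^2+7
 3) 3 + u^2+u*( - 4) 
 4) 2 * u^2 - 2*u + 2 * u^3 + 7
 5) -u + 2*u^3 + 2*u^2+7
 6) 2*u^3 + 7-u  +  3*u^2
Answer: 5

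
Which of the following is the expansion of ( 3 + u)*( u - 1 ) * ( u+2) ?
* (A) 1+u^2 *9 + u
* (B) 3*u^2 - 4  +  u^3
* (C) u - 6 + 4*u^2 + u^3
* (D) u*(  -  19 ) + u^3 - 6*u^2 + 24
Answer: C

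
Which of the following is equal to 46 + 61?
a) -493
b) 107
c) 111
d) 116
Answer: b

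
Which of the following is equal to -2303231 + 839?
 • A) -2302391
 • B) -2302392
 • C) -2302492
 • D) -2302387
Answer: B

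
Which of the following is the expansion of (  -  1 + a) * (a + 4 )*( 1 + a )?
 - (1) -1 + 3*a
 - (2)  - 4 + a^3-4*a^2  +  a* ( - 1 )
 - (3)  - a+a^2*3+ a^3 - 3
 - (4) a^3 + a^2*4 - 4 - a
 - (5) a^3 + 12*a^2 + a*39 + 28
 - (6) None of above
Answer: 4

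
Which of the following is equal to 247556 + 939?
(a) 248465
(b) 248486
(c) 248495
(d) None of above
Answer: c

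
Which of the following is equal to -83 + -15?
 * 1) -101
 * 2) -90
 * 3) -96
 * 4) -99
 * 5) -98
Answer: 5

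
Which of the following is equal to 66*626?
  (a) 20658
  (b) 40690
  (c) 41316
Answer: c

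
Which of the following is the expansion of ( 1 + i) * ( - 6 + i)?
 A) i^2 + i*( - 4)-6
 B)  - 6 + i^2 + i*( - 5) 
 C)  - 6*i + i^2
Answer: B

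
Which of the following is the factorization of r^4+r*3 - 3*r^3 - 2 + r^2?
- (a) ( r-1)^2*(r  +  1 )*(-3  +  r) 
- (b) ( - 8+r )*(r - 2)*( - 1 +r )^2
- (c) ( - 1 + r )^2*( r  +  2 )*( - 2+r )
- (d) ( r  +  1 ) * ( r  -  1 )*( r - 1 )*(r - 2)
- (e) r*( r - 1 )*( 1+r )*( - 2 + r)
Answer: d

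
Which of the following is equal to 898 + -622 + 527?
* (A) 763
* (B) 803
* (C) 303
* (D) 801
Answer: B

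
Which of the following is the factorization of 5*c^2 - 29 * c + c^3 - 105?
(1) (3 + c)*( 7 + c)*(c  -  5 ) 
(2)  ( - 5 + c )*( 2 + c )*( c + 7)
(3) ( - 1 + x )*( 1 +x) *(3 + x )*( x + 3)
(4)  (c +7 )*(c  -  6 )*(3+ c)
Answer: 1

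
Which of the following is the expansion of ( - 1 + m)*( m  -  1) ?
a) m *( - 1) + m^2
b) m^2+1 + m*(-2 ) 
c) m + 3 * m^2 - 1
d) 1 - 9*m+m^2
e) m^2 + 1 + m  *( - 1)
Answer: b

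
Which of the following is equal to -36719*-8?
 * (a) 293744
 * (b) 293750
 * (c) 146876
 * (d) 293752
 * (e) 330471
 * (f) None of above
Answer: d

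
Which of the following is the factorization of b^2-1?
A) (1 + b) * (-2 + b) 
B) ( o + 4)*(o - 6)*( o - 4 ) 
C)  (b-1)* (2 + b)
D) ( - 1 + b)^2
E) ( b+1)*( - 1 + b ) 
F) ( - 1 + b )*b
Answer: E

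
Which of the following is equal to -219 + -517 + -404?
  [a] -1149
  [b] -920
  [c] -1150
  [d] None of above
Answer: d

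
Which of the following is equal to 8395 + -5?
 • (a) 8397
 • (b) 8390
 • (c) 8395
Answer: b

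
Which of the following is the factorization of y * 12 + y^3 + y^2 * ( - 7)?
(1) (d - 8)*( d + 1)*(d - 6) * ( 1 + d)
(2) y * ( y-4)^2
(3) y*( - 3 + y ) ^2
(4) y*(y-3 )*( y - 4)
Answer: 4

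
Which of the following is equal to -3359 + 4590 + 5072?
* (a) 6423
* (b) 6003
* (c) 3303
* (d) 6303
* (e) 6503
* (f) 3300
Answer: d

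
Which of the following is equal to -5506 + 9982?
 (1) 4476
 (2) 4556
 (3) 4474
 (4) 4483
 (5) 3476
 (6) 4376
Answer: 1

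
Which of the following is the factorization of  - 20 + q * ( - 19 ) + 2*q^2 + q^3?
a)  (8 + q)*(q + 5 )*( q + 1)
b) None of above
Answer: b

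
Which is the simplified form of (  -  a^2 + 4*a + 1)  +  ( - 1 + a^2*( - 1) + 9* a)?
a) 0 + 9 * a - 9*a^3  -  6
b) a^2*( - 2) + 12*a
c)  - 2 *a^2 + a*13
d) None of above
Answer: c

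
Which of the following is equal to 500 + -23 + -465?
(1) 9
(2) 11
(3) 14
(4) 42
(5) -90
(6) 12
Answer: 6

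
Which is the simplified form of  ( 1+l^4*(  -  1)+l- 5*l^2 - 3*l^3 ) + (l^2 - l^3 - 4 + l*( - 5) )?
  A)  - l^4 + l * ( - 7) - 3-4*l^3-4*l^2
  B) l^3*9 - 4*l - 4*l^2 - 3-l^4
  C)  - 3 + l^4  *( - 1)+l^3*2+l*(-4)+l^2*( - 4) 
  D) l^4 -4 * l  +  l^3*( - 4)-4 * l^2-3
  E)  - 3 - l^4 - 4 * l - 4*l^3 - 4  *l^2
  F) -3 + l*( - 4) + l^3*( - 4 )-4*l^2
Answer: E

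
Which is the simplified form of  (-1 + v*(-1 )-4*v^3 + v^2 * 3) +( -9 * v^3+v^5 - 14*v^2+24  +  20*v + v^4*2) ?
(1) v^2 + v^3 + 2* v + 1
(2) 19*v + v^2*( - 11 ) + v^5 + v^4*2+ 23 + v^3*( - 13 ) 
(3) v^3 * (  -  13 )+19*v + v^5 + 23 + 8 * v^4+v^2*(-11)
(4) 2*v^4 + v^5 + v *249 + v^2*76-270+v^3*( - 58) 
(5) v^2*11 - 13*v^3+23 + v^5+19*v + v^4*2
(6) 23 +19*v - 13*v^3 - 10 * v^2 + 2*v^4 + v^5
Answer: 2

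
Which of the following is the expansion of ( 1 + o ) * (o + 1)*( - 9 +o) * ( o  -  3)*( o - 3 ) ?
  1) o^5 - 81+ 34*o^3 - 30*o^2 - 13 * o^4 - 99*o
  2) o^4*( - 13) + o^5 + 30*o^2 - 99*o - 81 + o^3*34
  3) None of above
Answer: 2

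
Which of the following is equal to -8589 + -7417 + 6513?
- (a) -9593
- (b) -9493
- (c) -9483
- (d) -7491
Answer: b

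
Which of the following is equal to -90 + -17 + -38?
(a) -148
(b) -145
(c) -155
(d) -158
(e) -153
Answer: b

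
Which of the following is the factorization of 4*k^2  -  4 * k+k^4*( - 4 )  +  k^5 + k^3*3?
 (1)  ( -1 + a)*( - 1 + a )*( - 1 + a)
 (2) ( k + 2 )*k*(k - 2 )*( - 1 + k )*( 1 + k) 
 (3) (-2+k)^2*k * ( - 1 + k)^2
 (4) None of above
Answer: 4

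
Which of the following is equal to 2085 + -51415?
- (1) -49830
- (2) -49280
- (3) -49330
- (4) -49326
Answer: 3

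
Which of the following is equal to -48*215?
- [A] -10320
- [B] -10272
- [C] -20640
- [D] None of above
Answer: A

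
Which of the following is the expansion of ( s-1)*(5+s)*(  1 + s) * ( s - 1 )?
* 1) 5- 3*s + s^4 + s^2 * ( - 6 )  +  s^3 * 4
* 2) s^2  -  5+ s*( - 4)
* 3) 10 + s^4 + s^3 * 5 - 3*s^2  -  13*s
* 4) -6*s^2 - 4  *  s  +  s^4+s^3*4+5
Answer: 4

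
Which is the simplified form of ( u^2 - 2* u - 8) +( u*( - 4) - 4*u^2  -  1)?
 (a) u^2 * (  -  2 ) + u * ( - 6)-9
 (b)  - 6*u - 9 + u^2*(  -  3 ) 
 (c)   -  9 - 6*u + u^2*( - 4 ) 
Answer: b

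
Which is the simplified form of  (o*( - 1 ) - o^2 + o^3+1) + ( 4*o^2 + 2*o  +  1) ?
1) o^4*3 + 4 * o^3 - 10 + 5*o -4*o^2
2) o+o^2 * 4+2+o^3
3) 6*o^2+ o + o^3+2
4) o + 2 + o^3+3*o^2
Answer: 4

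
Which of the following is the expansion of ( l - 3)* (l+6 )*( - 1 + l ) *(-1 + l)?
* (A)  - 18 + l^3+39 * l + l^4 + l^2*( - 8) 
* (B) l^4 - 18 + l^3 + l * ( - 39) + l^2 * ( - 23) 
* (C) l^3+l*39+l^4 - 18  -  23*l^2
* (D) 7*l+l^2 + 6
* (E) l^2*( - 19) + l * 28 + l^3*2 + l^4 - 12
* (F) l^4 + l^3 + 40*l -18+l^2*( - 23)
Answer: C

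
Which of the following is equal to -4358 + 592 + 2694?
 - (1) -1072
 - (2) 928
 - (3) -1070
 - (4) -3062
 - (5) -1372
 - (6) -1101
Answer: 1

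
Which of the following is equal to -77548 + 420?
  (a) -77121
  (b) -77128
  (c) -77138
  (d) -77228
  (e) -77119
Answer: b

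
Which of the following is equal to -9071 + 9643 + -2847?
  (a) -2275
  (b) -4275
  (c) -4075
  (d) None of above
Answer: a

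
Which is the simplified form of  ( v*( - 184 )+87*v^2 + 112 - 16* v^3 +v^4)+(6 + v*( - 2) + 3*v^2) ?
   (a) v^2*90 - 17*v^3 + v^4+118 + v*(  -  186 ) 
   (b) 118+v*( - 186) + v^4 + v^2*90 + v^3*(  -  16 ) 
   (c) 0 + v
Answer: b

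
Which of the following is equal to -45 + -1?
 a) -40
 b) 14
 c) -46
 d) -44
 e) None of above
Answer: c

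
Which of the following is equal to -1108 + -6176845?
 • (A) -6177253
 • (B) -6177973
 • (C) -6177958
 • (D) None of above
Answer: D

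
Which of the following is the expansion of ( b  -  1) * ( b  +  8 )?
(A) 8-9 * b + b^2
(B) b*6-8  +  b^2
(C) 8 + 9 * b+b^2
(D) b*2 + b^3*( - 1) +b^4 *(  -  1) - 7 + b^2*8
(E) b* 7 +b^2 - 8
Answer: E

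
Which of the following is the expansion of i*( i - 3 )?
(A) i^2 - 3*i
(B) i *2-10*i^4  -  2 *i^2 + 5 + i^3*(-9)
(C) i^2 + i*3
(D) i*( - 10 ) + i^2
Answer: A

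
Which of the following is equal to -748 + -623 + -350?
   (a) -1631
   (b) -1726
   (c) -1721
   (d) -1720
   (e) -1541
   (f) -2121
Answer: c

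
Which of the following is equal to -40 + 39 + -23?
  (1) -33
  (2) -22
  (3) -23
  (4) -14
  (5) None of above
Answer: 5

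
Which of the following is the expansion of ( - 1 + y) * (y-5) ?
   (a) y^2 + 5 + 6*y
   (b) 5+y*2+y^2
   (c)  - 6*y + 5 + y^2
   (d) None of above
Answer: c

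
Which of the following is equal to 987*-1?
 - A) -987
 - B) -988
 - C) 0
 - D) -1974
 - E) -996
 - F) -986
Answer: A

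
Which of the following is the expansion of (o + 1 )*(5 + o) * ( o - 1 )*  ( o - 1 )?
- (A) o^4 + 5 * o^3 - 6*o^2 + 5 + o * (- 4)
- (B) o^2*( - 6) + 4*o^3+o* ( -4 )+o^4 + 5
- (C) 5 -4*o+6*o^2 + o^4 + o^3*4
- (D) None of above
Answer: B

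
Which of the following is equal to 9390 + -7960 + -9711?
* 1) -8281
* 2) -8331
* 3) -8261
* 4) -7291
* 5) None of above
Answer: 1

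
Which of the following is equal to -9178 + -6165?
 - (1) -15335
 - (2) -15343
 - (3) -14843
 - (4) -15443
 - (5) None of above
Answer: 2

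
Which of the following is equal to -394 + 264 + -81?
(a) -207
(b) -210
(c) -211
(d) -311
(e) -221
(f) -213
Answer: c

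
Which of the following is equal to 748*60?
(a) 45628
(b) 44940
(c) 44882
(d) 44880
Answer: d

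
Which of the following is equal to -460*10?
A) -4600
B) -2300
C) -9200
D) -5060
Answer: A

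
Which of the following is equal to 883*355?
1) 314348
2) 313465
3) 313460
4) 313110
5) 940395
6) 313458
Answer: 2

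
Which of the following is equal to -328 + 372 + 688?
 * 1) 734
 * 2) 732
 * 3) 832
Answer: 2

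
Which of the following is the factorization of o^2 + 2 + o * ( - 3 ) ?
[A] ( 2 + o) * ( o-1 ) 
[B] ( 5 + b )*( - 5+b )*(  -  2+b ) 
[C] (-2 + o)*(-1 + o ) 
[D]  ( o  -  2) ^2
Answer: C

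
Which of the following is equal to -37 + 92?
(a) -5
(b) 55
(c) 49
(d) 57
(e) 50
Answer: b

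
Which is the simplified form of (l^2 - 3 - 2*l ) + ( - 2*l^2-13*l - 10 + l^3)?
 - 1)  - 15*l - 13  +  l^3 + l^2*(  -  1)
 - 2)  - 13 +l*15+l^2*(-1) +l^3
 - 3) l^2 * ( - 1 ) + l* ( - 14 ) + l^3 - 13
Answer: 1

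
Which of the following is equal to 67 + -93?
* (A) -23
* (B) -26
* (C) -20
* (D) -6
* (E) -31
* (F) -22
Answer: B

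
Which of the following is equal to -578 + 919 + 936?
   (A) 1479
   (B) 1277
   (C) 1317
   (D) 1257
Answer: B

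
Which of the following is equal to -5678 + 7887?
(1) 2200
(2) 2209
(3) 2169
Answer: 2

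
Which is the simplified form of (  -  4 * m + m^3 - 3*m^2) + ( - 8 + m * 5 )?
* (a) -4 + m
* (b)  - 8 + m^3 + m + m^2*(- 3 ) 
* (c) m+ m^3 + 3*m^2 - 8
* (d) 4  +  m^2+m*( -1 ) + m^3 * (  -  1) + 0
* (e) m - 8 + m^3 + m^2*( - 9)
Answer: b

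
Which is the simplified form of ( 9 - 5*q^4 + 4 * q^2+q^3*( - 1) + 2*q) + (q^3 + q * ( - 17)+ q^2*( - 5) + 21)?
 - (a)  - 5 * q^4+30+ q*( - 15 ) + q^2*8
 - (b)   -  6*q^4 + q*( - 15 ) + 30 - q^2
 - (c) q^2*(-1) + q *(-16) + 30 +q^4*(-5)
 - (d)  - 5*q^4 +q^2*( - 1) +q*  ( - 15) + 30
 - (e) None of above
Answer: d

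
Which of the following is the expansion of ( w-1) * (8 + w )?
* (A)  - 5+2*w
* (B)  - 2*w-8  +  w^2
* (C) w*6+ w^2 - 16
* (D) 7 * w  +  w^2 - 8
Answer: D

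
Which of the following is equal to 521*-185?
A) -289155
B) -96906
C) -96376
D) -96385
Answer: D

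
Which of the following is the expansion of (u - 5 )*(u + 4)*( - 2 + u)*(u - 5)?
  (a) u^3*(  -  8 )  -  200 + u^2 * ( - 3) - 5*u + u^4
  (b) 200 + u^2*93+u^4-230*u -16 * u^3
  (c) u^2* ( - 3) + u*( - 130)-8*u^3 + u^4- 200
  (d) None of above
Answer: d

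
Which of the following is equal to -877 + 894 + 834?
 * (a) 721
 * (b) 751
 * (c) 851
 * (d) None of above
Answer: c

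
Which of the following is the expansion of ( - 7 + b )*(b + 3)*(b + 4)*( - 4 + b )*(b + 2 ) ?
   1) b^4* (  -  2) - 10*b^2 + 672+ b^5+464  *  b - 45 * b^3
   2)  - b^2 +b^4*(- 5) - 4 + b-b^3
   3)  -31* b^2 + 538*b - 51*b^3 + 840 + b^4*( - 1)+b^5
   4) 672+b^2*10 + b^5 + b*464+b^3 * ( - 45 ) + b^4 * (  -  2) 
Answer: 1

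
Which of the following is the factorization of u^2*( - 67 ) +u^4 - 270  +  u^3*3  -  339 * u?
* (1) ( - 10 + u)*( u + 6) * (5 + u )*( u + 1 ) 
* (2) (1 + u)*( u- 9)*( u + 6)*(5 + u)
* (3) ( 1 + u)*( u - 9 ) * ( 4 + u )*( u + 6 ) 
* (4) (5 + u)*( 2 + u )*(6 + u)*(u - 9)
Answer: 2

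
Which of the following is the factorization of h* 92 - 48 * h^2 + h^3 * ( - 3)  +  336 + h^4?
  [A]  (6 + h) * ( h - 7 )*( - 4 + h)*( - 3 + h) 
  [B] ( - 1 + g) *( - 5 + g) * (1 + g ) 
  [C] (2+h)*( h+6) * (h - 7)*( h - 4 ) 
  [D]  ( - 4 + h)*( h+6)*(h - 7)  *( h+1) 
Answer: C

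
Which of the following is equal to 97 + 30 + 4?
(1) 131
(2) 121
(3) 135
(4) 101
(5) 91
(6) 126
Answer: 1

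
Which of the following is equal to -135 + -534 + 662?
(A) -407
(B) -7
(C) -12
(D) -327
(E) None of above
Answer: B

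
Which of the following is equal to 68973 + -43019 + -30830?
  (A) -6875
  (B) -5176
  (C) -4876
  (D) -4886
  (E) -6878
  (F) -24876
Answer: C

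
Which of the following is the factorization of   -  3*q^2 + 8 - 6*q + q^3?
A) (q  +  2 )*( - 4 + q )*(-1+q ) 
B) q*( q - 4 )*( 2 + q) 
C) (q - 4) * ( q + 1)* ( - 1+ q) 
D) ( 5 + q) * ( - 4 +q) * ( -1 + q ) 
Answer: A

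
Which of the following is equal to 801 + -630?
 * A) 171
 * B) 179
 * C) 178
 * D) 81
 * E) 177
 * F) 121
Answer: A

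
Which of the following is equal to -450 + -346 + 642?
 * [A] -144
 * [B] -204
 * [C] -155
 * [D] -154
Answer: D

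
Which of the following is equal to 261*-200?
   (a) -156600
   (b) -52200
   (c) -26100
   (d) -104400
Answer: b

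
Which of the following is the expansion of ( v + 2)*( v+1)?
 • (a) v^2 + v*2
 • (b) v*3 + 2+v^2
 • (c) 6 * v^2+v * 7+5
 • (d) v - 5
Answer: b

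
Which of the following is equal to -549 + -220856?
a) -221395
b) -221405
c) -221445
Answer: b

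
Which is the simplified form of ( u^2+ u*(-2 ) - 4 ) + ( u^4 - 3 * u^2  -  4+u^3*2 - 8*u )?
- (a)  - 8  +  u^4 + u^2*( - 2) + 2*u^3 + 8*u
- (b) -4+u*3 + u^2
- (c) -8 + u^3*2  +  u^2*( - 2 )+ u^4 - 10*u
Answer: c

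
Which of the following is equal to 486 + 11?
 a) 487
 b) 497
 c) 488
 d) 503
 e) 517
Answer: b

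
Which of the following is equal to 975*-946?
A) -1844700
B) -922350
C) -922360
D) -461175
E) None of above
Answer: B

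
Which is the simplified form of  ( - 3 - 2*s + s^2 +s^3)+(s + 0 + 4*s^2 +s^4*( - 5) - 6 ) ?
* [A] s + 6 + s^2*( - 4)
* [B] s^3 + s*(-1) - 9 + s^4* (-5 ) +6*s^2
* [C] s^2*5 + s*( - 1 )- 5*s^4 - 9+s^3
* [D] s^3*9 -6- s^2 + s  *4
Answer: C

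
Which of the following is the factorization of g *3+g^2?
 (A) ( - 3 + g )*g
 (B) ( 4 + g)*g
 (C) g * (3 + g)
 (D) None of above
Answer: C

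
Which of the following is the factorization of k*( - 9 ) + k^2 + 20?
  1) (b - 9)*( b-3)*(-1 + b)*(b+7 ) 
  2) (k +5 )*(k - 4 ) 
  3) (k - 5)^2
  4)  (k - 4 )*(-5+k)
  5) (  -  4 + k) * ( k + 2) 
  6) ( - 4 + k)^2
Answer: 4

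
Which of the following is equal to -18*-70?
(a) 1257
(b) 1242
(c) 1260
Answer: c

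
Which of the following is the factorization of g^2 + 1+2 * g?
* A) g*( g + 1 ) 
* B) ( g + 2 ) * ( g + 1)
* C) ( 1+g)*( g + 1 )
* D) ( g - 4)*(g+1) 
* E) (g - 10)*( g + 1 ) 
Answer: C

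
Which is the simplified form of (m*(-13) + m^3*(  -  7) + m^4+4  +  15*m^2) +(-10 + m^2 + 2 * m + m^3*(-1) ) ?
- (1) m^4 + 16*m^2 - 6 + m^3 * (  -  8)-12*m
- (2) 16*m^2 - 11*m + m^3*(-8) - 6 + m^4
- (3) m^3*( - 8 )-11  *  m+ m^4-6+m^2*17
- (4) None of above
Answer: 2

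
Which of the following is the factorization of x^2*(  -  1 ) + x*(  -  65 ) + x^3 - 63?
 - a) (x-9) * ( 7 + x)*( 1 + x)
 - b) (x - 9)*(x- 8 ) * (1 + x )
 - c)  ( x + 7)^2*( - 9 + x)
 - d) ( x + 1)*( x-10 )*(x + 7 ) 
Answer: a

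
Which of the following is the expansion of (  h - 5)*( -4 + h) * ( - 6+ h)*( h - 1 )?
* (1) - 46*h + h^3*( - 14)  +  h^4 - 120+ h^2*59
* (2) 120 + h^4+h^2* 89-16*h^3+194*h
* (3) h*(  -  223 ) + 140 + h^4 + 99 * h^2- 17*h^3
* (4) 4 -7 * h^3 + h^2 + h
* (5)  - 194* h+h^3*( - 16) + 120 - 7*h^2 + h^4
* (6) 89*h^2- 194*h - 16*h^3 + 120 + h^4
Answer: 6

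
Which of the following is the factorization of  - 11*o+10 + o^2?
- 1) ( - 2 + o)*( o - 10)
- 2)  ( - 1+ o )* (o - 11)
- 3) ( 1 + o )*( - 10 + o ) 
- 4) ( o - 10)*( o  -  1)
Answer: 4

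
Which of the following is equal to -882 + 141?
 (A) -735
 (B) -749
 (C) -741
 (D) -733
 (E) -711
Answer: C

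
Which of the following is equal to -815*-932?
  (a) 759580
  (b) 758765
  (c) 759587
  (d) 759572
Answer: a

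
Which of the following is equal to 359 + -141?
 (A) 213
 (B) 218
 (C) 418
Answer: B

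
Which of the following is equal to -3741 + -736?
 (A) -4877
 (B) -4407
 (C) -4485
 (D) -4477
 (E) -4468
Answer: D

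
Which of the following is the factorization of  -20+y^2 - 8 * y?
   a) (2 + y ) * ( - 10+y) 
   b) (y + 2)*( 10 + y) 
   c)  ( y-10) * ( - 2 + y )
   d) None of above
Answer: a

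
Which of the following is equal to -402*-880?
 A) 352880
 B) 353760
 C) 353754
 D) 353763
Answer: B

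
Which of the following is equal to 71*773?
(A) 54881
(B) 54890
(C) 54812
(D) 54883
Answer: D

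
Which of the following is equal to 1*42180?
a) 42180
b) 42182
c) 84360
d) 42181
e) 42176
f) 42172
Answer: a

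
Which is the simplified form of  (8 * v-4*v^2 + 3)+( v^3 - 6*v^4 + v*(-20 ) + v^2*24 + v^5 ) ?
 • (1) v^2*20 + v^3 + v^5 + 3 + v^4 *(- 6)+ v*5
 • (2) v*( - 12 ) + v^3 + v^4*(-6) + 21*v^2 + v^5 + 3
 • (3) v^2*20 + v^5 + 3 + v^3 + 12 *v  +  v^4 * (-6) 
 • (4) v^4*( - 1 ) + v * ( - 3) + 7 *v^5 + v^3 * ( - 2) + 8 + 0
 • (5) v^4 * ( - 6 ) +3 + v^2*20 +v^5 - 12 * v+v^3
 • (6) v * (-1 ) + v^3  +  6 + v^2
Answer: 5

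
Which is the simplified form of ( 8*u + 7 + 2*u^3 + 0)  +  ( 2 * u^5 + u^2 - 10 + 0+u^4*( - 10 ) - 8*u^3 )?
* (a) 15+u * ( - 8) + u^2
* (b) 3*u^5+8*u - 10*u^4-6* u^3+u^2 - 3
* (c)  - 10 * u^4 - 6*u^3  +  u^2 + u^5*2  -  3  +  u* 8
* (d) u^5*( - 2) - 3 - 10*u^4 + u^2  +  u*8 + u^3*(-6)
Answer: c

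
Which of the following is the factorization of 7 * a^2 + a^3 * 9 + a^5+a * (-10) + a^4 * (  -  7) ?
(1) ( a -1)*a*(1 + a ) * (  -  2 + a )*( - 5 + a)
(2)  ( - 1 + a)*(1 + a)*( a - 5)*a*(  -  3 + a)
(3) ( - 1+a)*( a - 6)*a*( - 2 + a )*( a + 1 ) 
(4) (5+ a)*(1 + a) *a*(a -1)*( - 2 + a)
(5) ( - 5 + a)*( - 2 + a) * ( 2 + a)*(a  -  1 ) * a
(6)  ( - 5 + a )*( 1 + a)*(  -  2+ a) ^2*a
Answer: 1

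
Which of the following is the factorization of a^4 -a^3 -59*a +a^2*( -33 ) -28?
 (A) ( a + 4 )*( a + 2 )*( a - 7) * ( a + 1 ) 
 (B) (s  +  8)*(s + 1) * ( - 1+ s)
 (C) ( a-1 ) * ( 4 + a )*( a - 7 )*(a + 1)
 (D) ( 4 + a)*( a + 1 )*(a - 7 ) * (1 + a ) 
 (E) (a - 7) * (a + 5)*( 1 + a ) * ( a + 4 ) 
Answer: D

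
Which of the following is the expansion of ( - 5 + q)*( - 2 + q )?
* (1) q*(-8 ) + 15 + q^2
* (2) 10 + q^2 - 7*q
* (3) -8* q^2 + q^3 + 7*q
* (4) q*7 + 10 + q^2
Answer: 2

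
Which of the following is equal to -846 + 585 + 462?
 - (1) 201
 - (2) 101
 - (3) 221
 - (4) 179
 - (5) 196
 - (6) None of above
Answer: 1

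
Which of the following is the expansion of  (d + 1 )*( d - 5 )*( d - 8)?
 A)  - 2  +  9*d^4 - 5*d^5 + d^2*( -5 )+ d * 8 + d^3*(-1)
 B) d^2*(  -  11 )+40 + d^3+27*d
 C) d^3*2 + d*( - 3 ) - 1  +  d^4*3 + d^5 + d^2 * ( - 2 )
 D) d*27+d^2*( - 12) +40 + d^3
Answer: D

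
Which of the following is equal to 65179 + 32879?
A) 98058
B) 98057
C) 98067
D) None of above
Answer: A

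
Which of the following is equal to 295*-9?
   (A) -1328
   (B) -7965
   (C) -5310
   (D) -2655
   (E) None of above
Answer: D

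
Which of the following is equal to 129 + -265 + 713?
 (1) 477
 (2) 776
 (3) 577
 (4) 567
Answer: 3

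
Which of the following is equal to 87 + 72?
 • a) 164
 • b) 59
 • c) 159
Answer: c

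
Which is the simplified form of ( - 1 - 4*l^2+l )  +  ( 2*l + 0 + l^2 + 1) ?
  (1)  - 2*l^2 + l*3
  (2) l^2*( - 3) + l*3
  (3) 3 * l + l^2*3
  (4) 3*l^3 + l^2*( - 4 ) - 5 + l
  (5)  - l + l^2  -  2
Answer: 2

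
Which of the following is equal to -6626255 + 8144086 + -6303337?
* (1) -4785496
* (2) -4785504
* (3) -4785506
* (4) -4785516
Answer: 3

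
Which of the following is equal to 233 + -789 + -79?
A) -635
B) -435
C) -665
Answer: A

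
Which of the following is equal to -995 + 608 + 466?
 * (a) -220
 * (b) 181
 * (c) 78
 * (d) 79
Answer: d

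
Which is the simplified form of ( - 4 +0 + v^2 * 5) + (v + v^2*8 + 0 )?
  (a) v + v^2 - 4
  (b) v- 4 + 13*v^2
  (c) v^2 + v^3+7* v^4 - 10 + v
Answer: b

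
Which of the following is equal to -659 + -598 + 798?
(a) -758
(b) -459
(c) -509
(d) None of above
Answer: b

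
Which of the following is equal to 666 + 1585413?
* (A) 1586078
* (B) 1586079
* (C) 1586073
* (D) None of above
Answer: B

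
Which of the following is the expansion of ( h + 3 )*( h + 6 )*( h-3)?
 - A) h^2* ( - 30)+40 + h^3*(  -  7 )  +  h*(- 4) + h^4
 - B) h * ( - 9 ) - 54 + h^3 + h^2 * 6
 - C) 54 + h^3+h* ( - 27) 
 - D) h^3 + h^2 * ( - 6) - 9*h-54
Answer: B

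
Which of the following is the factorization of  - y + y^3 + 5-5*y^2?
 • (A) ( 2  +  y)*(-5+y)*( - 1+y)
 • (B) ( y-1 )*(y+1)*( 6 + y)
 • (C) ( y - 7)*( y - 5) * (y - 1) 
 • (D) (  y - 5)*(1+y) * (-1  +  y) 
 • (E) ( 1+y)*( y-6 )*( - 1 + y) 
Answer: D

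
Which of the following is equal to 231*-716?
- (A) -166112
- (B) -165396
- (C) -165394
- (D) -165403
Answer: B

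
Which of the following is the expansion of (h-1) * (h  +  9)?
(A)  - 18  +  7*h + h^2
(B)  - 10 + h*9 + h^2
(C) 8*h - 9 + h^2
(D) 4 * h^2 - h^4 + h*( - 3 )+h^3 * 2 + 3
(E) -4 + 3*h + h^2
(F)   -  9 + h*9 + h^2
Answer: C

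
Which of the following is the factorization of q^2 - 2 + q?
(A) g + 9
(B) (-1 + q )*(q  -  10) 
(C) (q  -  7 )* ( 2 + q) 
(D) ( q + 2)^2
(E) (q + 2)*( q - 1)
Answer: E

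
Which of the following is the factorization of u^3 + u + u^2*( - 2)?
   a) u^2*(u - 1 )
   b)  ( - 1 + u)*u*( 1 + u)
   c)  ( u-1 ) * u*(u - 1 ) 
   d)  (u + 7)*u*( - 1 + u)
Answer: c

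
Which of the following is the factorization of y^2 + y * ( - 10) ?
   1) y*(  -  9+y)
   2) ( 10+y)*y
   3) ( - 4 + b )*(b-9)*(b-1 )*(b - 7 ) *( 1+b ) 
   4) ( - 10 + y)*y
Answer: 4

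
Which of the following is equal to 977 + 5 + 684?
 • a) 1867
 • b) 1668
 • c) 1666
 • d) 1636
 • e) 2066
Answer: c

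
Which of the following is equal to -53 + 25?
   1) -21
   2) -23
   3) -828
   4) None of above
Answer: 4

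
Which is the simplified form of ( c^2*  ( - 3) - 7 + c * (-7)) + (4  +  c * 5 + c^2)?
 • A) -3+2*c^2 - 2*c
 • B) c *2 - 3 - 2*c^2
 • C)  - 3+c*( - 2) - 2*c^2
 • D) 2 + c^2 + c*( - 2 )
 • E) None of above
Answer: C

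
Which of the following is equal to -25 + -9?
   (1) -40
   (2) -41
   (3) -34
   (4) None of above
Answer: 3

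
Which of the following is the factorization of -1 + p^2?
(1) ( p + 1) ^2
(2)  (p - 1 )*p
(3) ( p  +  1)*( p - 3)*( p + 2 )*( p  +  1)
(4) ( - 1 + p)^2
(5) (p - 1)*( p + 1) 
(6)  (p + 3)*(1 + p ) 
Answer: 5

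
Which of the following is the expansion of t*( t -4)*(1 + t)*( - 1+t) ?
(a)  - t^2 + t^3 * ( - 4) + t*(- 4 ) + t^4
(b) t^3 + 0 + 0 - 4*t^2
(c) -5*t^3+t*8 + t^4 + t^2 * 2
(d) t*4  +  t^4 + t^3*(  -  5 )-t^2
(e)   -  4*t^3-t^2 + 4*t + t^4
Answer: e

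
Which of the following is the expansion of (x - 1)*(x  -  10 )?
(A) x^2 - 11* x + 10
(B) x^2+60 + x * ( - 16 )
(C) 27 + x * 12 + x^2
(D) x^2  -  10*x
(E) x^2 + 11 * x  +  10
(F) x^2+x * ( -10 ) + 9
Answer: A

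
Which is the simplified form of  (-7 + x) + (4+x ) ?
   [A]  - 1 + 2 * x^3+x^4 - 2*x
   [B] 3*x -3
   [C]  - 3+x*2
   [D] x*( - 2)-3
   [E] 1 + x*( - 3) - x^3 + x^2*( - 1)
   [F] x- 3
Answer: C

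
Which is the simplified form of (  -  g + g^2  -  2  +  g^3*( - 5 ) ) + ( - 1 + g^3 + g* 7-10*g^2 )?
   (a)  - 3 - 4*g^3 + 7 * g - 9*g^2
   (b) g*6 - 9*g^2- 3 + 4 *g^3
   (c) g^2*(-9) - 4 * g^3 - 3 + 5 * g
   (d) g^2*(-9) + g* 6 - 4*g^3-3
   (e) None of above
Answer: d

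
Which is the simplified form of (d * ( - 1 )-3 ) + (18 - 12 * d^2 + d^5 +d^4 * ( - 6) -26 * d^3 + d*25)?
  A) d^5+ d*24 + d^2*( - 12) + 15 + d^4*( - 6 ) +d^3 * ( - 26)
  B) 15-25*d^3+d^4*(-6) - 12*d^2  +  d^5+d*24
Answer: A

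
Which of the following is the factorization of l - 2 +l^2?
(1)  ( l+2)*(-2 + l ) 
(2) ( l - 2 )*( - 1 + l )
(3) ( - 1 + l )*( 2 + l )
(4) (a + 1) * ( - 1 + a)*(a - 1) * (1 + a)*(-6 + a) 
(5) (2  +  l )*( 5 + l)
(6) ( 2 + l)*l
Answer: 3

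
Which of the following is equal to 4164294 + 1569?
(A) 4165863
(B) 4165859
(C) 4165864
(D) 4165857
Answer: A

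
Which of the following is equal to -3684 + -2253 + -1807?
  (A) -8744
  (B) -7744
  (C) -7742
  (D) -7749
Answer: B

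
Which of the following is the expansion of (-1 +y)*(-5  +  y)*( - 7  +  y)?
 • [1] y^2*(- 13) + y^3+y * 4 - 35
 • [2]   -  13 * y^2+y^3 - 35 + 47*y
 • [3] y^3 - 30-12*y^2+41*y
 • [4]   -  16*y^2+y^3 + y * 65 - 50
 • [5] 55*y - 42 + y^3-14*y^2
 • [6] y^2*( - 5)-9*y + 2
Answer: 2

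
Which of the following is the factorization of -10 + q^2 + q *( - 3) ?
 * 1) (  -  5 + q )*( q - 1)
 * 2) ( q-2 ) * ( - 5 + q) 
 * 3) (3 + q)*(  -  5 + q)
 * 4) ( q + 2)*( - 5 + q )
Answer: 4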